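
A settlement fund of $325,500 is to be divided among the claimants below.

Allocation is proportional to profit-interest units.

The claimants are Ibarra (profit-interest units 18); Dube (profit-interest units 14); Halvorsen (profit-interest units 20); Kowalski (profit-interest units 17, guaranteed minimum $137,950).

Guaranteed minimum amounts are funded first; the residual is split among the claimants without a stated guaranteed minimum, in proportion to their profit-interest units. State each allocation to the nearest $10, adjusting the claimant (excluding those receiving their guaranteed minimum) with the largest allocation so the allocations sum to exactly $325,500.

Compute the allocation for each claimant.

Ibarra: $64,920 · Dube: $50,490 · Halvorsen: $72,140 · Kowalski: $137,950

Minimums first: Kowalski $137,950. Residual $187,550.
Residual split over remaining profit-interest units 52: Ibarra 64,921.15 → $64,920; Dube 50,494.23 → $50,490; Halvorsen 72,134.62 → $72,130.
Rounding difference +$10 applied to Halvorsen → $72,140.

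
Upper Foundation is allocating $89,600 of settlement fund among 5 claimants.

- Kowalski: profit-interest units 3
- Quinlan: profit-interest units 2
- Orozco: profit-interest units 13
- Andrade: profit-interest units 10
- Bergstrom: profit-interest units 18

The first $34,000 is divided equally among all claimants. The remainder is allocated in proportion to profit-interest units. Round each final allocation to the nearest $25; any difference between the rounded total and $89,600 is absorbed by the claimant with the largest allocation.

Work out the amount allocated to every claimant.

Kowalski: $10,425 | Quinlan: $9,225 | Orozco: $22,525 | Andrade: $18,875 | Bergstrom: $28,550

First tranche $34,000 split equally: $6,800 each.
Remainder $55,600 by profit-interest units (total 46): Kowalski 3,626.09 → $3,625; Quinlan 2,417.39 → $2,425; Orozco 15,713.04 → $15,725; Andrade 12,086.96 → $12,075; Bergstrom 21,756.52 → $21,750.
Totals: Kowalski $6,800 + $3,625 = $10,425; Quinlan $6,800 + $2,425 = $9,225; Orozco $6,800 + $15,725 = $22,525; Andrade $6,800 + $12,075 = $18,875; Bergstrom $6,800 + $21,750 = $28,550.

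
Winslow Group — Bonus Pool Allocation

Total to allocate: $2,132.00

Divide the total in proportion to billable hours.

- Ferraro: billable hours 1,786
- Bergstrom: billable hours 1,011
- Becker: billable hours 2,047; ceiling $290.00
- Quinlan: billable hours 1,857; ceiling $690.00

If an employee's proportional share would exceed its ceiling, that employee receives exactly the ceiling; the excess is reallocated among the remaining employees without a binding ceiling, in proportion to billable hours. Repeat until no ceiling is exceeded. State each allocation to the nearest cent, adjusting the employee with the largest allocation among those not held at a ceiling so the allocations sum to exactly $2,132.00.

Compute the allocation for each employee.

Ferraro: $735.60; Bergstrom: $416.40; Becker: $290.00; Quinlan: $690.00

Sum of billable hours: 6,701.
Proportional shares (ignoring caps): Ferraro 568.2364; Bergstrom 321.6612; Becker 651.2765; Quinlan 590.8258.
Held at cap: Becker ($290.00); balance $1,842.00 reallocated over remaining billable hours 4,654.
Held at cap: Quinlan ($690.00); balance $1,152.00 reallocated over remaining billable hours 2,797.
Shares after redistribution: Ferraro 735.5996 → $735.60; Bergstrom 416.4004 → $416.40.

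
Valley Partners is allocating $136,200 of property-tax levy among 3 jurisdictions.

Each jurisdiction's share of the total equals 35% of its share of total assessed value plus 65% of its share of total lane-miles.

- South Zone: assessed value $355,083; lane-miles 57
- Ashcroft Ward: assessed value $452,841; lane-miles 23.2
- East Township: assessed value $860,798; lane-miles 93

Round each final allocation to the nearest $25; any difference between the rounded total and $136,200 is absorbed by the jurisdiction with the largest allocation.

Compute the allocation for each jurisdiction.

Totals — assessed value 1,668,722, lane-miles 173.2.
Blended shares (35% assessed value + 65% lane-miles): South Zone 0.2884; Ashcroft Ward 0.1820; East Township 0.5296.
Raw shares: South Zone 39,278.74; Ashcroft Ward 24,794.73; East Township 72,126.54.
After rounding ($25): South Zone $39,275; Ashcroft Ward $24,800; East Township $72,125. Sum = $136,200.
Rounded total matches; no reconciliation needed.

South Zone: $39,275 · Ashcroft Ward: $24,800 · East Township: $72,125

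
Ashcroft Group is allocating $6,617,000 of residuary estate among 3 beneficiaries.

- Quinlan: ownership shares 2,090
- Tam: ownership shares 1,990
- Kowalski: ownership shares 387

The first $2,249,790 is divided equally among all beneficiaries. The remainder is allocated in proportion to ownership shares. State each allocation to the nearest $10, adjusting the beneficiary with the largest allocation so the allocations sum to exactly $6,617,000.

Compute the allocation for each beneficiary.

Quinlan: $2,793,250 | Tam: $2,695,470 | Kowalski: $1,128,280

First tranche $2,249,790 split equally: $749,930 each.
Remainder $4,367,210 by ownership shares (total 4,467): Quinlan 2,043,310.70 → $2,043,310; Tam 1,945,544.64 → $1,945,540; Kowalski 378,354.66 → $378,350.
Rounding difference +$10 on remainder applied to Quinlan.
Totals: Quinlan $749,930 + $2,043,320 = $2,793,250; Tam $749,930 + $1,945,540 = $2,695,470; Kowalski $749,930 + $378,350 = $1,128,280.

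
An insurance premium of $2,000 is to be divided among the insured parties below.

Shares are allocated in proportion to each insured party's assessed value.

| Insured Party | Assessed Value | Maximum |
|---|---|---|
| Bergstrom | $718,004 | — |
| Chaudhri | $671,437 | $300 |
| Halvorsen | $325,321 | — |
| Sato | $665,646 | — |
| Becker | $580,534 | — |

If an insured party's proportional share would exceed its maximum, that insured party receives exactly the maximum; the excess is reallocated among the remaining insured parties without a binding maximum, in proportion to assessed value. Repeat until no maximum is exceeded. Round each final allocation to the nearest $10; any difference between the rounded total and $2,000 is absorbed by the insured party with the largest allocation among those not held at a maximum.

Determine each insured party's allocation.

Bergstrom: $540 · Chaudhri: $300 · Halvorsen: $240 · Sato: $490 · Becker: $430

Assessed value total: 2,960,942.
Unconstrained shares: Bergstrom 484.98; Chaudhri 453.53; Halvorsen 219.74; Sato 449.62; Becker 392.13.
Capped: Chaudhri ($300); remaining pool $1,700 reallocated over remaining assessed value 2,289,505.
Redistributed shares: Bergstrom 533.13 → $530; Halvorsen 241.56 → $240; Sato 494.25 → $490; Becker 431.06 → $430.
Rounding difference +$10 applied to Bergstrom → $540.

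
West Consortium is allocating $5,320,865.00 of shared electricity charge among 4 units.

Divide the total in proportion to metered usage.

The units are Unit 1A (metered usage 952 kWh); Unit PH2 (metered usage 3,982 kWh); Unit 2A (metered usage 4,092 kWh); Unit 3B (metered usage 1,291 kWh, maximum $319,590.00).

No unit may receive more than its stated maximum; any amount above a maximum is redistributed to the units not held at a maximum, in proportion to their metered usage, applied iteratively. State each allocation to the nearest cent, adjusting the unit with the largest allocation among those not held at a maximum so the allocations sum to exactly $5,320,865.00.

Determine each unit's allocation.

Unit 1A: $527,499.87 | Unit PH2: $2,206,412.26 | Unit 2A: $2,267,362.87 | Unit 3B: $319,590.00

Total metered usage = 10,317.
Proportional shares (ignoring caps): Unit 1A 490,982.2119; Unit PH2 2,053,667.1930; Unit 2A 2,110,398.3309; Unit 3B 665,817.2642.
Cap binds for Unit 3B ($319,590.00); balance $5,001,275.00 reallocated over remaining metered usage 9,026.
Remaining shares: Unit 1A 527,499.8671 → $527,499.87; Unit PH2 2,206,412.2590 → $2,206,412.26; Unit 2A 2,267,362.8739 → $2,267,362.87.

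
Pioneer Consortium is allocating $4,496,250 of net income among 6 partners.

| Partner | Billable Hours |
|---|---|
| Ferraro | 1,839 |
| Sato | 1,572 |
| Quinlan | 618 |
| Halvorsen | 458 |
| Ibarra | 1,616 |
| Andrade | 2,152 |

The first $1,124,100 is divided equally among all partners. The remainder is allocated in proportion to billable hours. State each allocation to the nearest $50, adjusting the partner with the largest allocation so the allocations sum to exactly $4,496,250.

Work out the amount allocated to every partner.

Equal tier: $1,124,100 ÷ 6 = $187,350 apiece.
Remainder $3,372,150 by billable hours (total 8,255): Ferraro 751,227.60 → $751,250; Sato 642,158.67 → $642,150; Quinlan 252,451.69 → $252,450; Halvorsen 187,092.03 → $187,100; Ibarra 660,132.57 → $660,150; Andrade 879,087.44 → $879,100.
Rounding difference −$50 on remainder applied to Andrade.
Totals: Ferraro $187,350 + $751,250 = $938,600; Sato $187,350 + $642,150 = $829,500; Quinlan $187,350 + $252,450 = $439,800; Halvorsen $187,350 + $187,100 = $374,450; Ibarra $187,350 + $660,150 = $847,500; Andrade $187,350 + $879,050 = $1,066,400.

Ferraro: $938,600; Sato: $829,500; Quinlan: $439,800; Halvorsen: $374,450; Ibarra: $847,500; Andrade: $1,066,400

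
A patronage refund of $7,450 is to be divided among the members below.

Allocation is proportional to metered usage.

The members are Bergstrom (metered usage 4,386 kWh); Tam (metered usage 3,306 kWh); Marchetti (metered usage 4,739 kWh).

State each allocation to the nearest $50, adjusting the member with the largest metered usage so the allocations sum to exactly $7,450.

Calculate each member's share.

Sum of metered usage: 4,386 + 3,306 + 4,739 = 12,431.
Proportional shares: Bergstrom 2,628.57; Tam 1,981.31; Marchetti 2,840.12.
At nearest $50: Bergstrom $2,650; Tam $2,000; Marchetti $2,850. Sum = $7,500.
Difference $7,450 − $7,500 = −$50 applied to largest metered usage (Marchetti): Marchetti becomes $2,800.

Bergstrom: $2,650 | Tam: $2,000 | Marchetti: $2,800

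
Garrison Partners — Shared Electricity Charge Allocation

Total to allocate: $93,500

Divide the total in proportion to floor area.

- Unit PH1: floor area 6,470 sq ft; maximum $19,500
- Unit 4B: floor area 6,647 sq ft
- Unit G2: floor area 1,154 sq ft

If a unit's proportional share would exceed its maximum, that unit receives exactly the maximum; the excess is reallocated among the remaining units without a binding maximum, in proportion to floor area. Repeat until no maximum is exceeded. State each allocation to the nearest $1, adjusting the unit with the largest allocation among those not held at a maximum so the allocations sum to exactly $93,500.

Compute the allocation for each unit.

Total floor area = 14,271.
Proportional shares (ignoring caps): Unit PH1 42,389.81; Unit 4B 43,549.47; Unit G2 7,560.72.
Capped: Unit PH1 ($19,500); balance $74,000 reallocated over remaining floor area 7,801.
Shares after redistribution: Unit 4B 63,053.20 → $63,053; Unit G2 10,946.80 → $10,947.

Unit PH1: $19,500 | Unit 4B: $63,053 | Unit G2: $10,947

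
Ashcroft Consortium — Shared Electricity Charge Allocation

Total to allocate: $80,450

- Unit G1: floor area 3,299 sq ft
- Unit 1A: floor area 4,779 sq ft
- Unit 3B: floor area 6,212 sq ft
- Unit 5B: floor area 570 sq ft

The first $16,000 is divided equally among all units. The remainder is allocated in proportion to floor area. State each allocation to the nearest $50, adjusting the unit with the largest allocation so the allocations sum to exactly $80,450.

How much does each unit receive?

Unit G1: $18,300; Unit 1A: $24,750; Unit 3B: $30,950; Unit 5B: $6,450

$16,000 shared equally gives $4,000 per unit.
Remainder $64,450 by floor area (total 14,860): Unit G1 14,308.25 → $14,300; Unit 1A 20,727.22 → $20,750; Unit 3B 26,942.36 → $26,950; Unit 5B 2,472.17 → $2,450.
Totals: Unit G1 $4,000 + $14,300 = $18,300; Unit 1A $4,000 + $20,750 = $24,750; Unit 3B $4,000 + $26,950 = $30,950; Unit 5B $4,000 + $2,450 = $6,450.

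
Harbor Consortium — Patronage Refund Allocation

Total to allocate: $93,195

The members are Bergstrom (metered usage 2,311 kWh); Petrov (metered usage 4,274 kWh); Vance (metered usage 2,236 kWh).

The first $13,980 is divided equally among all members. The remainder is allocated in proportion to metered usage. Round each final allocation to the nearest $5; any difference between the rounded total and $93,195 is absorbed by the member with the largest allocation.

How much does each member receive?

Equal tier: $13,980 ÷ 3 = $4,660 apiece.
Remainder $79,215 by metered usage (total 8,821): Bergstrom 20,753.41 → $20,755; Petrov 38,381.69 → $38,380; Vance 20,079.89 → $20,080.
Totals: Bergstrom $4,660 + $20,755 = $25,415; Petrov $4,660 + $38,380 = $43,040; Vance $4,660 + $20,080 = $24,740.

Bergstrom: $25,415 · Petrov: $43,040 · Vance: $24,740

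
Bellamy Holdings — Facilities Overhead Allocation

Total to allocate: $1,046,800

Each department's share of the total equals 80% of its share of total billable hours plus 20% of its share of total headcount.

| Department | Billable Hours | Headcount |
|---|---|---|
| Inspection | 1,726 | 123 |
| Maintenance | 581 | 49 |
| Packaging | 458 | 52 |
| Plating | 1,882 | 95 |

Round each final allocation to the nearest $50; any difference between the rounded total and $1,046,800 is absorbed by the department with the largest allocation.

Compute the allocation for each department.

Totals — billable hours 4,647, headcount 319.
Blended shares (80% billable hours + 20% headcount): Inspection 0.3743; Maintenance 0.1307; Packaging 0.1114; Plating 0.3836.
Raw shares: Inspection 391,769.01; Maintenance 136,861.27; Packaging 116,664.24; Plating 401,505.48.
After rounding ($50): Inspection $391,750; Maintenance $136,850; Packaging $116,650; Plating $401,500. Sum = $1,046,750.
Difference $1,046,800 − $1,046,750 = +$50 applied to largest allocation (Plating): Plating becomes $401,550.

Inspection: $391,750 | Maintenance: $136,850 | Packaging: $116,650 | Plating: $401,550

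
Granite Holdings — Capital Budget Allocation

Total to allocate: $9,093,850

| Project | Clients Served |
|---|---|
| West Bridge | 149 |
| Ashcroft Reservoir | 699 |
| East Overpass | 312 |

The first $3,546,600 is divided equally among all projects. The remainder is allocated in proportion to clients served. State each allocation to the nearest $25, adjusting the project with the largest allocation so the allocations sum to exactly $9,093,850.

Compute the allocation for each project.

$3,546,600 shared equally gives $1,182,200 per project.
Remainder $5,547,250 by clients served (total 1,160): West Bridge 712,534.70 → $712,525; Ashcroft Reservoir 3,342,696.34 → $3,342,700; East Overpass 1,492,018.97 → $1,492,025.
Totals: West Bridge $1,182,200 + $712,525 = $1,894,725; Ashcroft Reservoir $1,182,200 + $3,342,700 = $4,524,900; East Overpass $1,182,200 + $1,492,025 = $2,674,225.

West Bridge: $1,894,725 · Ashcroft Reservoir: $4,524,900 · East Overpass: $2,674,225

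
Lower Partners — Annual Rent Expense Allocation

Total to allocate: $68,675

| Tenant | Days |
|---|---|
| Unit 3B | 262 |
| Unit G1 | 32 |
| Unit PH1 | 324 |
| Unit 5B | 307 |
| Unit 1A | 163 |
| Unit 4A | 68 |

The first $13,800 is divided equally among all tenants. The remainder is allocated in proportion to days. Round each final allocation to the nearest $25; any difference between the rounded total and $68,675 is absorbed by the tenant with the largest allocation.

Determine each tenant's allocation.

$13,800 shared equally gives $2,300 per tenant.
Remainder $54,875 by days (total 1,156): Unit 3B 12,437.07 → $12,425; Unit G1 1,519.03 → $1,525; Unit PH1 15,380.19 → $15,375; Unit 5B 14,573.21 → $14,575; Unit 1A 7,737.56 → $7,750; Unit 4A 3,227.94 → $3,225.
Totals: Unit 3B $2,300 + $12,425 = $14,725; Unit G1 $2,300 + $1,525 = $3,825; Unit PH1 $2,300 + $15,375 = $17,675; Unit 5B $2,300 + $14,575 = $16,875; Unit 1A $2,300 + $7,750 = $10,050; Unit 4A $2,300 + $3,225 = $5,525.

Unit 3B: $14,725 · Unit G1: $3,825 · Unit PH1: $17,675 · Unit 5B: $16,875 · Unit 1A: $10,050 · Unit 4A: $5,525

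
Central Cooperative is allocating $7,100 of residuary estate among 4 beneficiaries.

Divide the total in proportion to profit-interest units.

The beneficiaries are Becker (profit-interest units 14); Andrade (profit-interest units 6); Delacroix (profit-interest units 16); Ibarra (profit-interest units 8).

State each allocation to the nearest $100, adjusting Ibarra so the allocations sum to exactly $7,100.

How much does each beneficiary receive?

Becker: $2,300 | Andrade: $1,000 | Delacroix: $2,600 | Ibarra: $1,200

Sum of profit-interest units: 44.
Unrounded shares: Becker 14/44 × $7,100 = 2,259.09; Andrade 6/44 × $7,100 = 968.18; Delacroix 16/44 × $7,100 = 2,581.82; Ibarra 8/44 × $7,100 = 1,290.91.
At nearest $100: Becker $2,300; Andrade $1,000; Delacroix $2,600; Ibarra $1,300. Sum = $7,200.
Difference $7,100 − $7,200 = −$100 applied to Ibarra: Ibarra becomes $1,200.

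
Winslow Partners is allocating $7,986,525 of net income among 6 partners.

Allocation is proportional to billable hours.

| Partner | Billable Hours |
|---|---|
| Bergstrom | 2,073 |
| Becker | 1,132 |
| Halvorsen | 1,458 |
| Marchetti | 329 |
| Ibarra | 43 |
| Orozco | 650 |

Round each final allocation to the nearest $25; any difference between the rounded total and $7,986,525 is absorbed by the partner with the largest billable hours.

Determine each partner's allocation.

Sum of billable hours: 5,685.
Unrounded shares: Bergstrom 2,073/5,685 × $7,986,525 = 2,912,236.82; Becker 1,132/5,685 × $7,986,525 = 1,590,280.79; Halvorsen 1,458/5,685 × $7,986,525 = 2,048,259.18; Marchetti 329/5,685 × $7,986,525 = 462,192.92; Ibarra 43/5,685 × $7,986,525 = 60,408.19; Orozco 650/5,685 × $7,986,525 = 913,147.10.
After rounding ($25): Bergstrom $2,912,225; Becker $1,590,275; Halvorsen $2,048,250; Marchetti $462,200; Ibarra $60,400; Orozco $913,150. Sum = $7,986,500.
Difference $7,986,525 − $7,986,500 = +$25 applied to largest billable hours (Bergstrom): Bergstrom becomes $2,912,250.

Bergstrom: $2,912,250 · Becker: $1,590,275 · Halvorsen: $2,048,250 · Marchetti: $462,200 · Ibarra: $60,400 · Orozco: $913,150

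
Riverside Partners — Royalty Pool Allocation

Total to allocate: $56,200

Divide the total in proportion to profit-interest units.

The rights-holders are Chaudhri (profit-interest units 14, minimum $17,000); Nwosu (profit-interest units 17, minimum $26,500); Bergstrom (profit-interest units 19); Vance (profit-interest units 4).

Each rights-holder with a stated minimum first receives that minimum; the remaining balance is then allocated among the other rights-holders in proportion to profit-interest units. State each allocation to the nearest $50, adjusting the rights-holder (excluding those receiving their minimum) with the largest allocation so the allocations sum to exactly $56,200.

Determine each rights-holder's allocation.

Minimums first: Chaudhri $17,000; Nwosu $26,500. Residual $12,700.
Residual split over remaining profit-interest units 23: Bergstrom 10,491.30 → $10,500; Vance 2,208.70 → $2,200.

Chaudhri: $17,000 | Nwosu: $26,500 | Bergstrom: $10,500 | Vance: $2,200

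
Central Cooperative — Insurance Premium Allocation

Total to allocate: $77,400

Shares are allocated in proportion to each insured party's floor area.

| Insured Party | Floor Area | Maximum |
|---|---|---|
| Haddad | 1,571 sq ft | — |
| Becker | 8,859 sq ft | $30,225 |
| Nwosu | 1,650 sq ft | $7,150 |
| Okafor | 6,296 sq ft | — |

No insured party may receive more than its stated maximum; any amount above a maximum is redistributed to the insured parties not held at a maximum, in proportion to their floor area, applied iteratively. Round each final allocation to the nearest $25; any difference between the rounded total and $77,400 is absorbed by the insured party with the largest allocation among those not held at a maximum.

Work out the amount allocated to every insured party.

Floor area total: 18,376.
Proportional shares (ignoring caps): Haddad 6,617.08; Becker 37,314.25; Nwosu 6,949.83; Okafor 26,518.85.
Held at cap: Becker ($30,225); remaining pool $47,175 reallocated over remaining floor area 9,517.
Held at cap: Nwosu ($7,150); remaining pool $40,025 reallocated over remaining floor area 7,867.
Shares after redistribution: Haddad 7,992.79 → $8,000; Okafor 32,032.21 → $32,025.

Haddad: $8,000; Becker: $30,225; Nwosu: $7,150; Okafor: $32,025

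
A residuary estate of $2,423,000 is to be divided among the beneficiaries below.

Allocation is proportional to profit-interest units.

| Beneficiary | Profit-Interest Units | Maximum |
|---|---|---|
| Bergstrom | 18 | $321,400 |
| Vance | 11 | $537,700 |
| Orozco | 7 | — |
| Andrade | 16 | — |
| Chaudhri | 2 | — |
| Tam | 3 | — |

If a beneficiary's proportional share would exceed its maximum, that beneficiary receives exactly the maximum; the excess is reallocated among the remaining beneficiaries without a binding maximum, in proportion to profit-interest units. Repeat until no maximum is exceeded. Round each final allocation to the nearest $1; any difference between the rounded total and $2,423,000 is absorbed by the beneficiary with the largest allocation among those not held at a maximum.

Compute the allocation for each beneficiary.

Sum of profit-interest units: 57.
Pro-rata shares before constraints: Bergstrom 765,157.89; Vance 467,596.49; Orozco 297,561.40; Andrade 680,140.35; Chaudhri 85,017.54; Tam 127,526.32.
Cap binds for Bergstrom ($321,400); remaining pool $2,101,600 reallocated over remaining profit-interest units 39.
Cap binds for Vance ($537,700); remaining pool $1,563,900 reallocated over remaining profit-interest units 28.
Remaining shares: Orozco 390,975.00 → $390,975; Andrade 893,657.14 → $893,657; Chaudhri 111,707.14 → $111,707; Tam 167,560.71 → $167,561.

Bergstrom: $321,400 | Vance: $537,700 | Orozco: $390,975 | Andrade: $893,657 | Chaudhri: $111,707 | Tam: $167,561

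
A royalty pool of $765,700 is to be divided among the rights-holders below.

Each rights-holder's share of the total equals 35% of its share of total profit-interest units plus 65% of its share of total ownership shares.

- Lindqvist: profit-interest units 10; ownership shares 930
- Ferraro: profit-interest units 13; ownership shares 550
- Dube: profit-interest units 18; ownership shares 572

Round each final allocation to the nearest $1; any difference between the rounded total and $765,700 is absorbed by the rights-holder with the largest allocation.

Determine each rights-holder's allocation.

Profit-interest units total 41; ownership shares total 2,052.
Blended shares (35% profit-interest units + 65% ownership shares): Lindqvist 0.3800; Ferraro 0.2852; Dube 0.3348.
Raw shares: Lindqvist 290,932.69; Ferraro 218,374.49; Dube 256,392.82.
At nearest $1: Lindqvist $290,933; Ferraro $218,374; Dube $256,393. Sum = $765,700.
No rounding difference to absorb.

Lindqvist: $290,933 | Ferraro: $218,374 | Dube: $256,393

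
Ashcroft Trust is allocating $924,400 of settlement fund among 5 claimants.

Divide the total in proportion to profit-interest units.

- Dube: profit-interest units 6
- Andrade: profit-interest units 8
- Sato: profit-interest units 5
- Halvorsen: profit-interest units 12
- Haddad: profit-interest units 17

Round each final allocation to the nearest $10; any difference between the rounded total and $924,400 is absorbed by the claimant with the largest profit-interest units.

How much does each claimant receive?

Sum of profit-interest units: 6 + 8 + 5 + 12 + 17 = 48.
Proportional shares: Dube 115,550.00; Andrade 154,066.67; Sato 96,291.67; Halvorsen 231,100.00; Haddad 327,391.67.
Rounded to nearest $10: Dube $115,550; Andrade $154,070; Sato $96,290; Halvorsen $231,100; Haddad $327,390. Sum = $924,400.
Rounded total matches; no reconciliation needed.

Dube: $115,550 · Andrade: $154,070 · Sato: $96,290 · Halvorsen: $231,100 · Haddad: $327,390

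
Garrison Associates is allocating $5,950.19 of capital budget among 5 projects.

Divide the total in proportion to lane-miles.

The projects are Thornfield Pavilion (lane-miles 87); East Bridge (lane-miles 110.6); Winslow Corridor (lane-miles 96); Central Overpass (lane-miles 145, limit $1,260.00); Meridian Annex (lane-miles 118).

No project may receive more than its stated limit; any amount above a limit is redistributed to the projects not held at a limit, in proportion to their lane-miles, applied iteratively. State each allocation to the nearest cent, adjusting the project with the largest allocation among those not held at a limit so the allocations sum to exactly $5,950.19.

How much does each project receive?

Thornfield Pavilion: $991.37 | East Bridge: $1,260.29 | Winslow Corridor: $1,093.92 | Central Overpass: $1,260.00 | Meridian Annex: $1,344.61

Sum of lane-miles: 556.6.
Proportional shares (ignoring caps): Thornfield Pavilion 930.0513; East Bridge 1,182.3410; Winslow Corridor 1,026.2635; Central Overpass 1,550.0854; Meridian Annex 1,261.4488.
Held at cap: Central Overpass ($1,260.00); residual $4,690.19 reallocated over remaining lane-miles 411.6.
Remaining shares: Thornfield Pavilion 991.3667 → $991.37; East Bridge 1,260.2891 → $1,260.29; Winslow Corridor 1,093.9219 → $1,093.92; Meridian Annex 1,344.6123 → $1,344.61.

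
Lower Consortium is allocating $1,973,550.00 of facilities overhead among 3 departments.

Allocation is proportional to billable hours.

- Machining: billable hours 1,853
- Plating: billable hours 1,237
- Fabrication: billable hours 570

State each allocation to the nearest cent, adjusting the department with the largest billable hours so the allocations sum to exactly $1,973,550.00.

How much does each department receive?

Combined billable hours = 1,853 + 1,237 + 570 = 3,660.
Pro-rata amounts: Machining 999,177.0902; Plating 667,016.7623; Fabrication 307,356.1475.
At nearest cent: Machining $999,177.09; Plating $667,016.76; Fabrication $307,356.15. Sum = $1,973,550.00.
Sum already equals the total — no adjustment.

Machining: $999,177.09; Plating: $667,016.76; Fabrication: $307,356.15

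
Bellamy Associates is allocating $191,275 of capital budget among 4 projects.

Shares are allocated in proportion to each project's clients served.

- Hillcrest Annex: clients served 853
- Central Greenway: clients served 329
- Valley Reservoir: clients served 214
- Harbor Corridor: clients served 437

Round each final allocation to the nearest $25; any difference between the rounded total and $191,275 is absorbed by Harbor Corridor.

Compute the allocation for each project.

Hillcrest Annex: $89,000; Central Greenway: $34,325; Valley Reservoir: $22,325; Harbor Corridor: $45,625

Total clients served = 1,833.
Pro-rata amounts: Hillcrest Annex 853/1,833 × $191,275 = 89,011.22; Central Greenway 329/1,833 × $191,275 = 34,331.41; Valley Reservoir 214/1,833 × $191,275 = 22,331.07; Harbor Corridor 437/1,833 × $191,275 = 45,601.30.
At nearest $25: Hillcrest Annex $89,000; Central Greenway $34,325; Valley Reservoir $22,325; Harbor Corridor $45,600. Sum = $191,250.
Difference $191,275 − $191,250 = +$25 applied to Harbor Corridor: Harbor Corridor becomes $45,625.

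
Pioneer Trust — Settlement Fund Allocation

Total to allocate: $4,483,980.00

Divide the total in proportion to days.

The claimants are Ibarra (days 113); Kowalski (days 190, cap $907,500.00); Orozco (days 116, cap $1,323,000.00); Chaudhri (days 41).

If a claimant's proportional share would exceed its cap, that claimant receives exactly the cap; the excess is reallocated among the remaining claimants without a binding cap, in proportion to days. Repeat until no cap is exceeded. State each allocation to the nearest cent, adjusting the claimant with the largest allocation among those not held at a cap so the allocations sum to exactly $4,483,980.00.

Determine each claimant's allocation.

Combined days = 460.
Proportional shares (ignoring caps): Ibarra 1,101,499.4348; Kowalski 1,852,078.6957; Orozco 1,130,742.7826; Chaudhri 399,659.0870.
Held at cap: Kowalski ($907,500.00); residual $3,576,480.00 reallocated over remaining days 270.
Held at cap: Orozco ($1,323,000.00); residual $2,253,480.00 reallocated over remaining days 154.
Remaining shares: Ibarra 1,653,527.5325 → $1,653,527.53; Chaudhri 599,952.4675 → $599,952.47.

Ibarra: $1,653,527.53; Kowalski: $907,500.00; Orozco: $1,323,000.00; Chaudhri: $599,952.47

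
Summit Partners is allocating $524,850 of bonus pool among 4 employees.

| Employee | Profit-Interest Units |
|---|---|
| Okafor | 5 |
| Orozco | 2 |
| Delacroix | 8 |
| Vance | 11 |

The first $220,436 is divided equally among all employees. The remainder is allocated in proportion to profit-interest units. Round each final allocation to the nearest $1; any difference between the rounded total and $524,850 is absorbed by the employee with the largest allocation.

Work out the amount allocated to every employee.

First tranche $220,436 split equally: $55,109 each.
Remainder $304,414 by profit-interest units (total 26): Okafor 58,541.15 → $58,541; Orozco 23,416.46 → $23,416; Delacroix 93,665.85 → $93,666; Vance 128,790.54 → $128,791.
Totals: Okafor $55,109 + $58,541 = $113,650; Orozco $55,109 + $23,416 = $78,525; Delacroix $55,109 + $93,666 = $148,775; Vance $55,109 + $128,791 = $183,900.

Okafor: $113,650; Orozco: $78,525; Delacroix: $148,775; Vance: $183,900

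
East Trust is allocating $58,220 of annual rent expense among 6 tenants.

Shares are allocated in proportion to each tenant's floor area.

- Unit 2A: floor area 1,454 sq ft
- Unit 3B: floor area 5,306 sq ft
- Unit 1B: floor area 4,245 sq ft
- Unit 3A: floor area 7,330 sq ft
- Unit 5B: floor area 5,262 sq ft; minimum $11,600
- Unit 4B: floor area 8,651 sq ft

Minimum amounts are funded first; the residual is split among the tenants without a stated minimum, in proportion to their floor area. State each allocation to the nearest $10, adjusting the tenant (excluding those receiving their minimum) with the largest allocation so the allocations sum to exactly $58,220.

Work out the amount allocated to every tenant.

Minimums first: Unit 5B $11,600. Remaining pool $46,620.
Remaining pool split over remaining floor area 26,986: Unit 2A 2,511.88 → $2,510; Unit 3B 9,166.45 → $9,170; Unit 1B 7,333.50 → $7,330; Unit 3A 12,663.03 → $12,660; Unit 4B 14,945.14 → $14,950.

Unit 2A: $2,510 · Unit 3B: $9,170 · Unit 1B: $7,330 · Unit 3A: $12,660 · Unit 5B: $11,600 · Unit 4B: $14,950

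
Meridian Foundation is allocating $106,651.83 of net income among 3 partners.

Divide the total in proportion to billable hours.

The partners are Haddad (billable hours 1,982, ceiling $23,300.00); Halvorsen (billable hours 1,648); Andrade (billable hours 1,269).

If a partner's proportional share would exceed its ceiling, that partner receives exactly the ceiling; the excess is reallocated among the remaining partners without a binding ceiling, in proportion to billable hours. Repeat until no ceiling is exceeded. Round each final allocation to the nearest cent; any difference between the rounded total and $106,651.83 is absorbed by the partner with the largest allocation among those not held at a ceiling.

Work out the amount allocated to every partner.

Sum of billable hours: 4,899.
Pro-rata shares before constraints: Haddad 43,148.3827; Halvorsen 35,877.1618; Andrade 27,626.2854.
Cap binds for Haddad ($23,300.00); remaining pool $83,351.83 reallocated over remaining billable hours 2,917.
Shares after redistribution: Halvorsen 47,090.7836 → $47,090.78; Andrade 36,261.0464 → $36,261.05.

Haddad: $23,300.00 · Halvorsen: $47,090.78 · Andrade: $36,261.05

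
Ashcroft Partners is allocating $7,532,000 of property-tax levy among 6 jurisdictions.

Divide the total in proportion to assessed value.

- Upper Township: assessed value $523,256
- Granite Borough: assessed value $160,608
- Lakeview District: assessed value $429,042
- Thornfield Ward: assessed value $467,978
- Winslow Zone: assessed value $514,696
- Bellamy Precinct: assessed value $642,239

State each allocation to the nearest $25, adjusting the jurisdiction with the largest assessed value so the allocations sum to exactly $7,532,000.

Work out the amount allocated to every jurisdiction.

Sum of assessed value: 2,737,819.
Pro-rata amounts: Upper Township 523,256/2,737,819 × $7,532,000 = 1,439,526.93; Granite Borough 160,608/2,737,819 × $7,532,000 = 441,847.86; Lakeview District 429,042/2,737,819 × $7,532,000 = 1,180,335.28; Thornfield Ward 467,978/2,737,819 × $7,532,000 = 1,287,451.91; Winslow Zone 514,696/2,737,819 × $7,532,000 = 1,415,977.56; Bellamy Precinct 642,239/2,737,819 × $7,532,000 = 1,766,860.46.
After rounding ($25): Upper Township $1,439,525; Granite Borough $441,850; Lakeview District $1,180,325; Thornfield Ward $1,287,450; Winslow Zone $1,415,975; Bellamy Precinct $1,766,850. Sum = $7,531,975.
Difference $7,532,000 − $7,531,975 = +$25 applied to largest assessed value (Bellamy Precinct): Bellamy Precinct becomes $1,766,875.

Upper Township: $1,439,525; Granite Borough: $441,850; Lakeview District: $1,180,325; Thornfield Ward: $1,287,450; Winslow Zone: $1,415,975; Bellamy Precinct: $1,766,875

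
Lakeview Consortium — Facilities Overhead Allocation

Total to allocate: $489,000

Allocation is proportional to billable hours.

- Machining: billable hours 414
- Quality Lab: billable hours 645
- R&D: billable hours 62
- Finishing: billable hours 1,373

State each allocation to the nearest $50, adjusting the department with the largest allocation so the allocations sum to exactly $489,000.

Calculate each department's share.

Combined billable hours = 2,494.
Pro-rata amounts: Machining 414/2,494 × $489,000 = 81,173.22; Quality Lab 645/2,494 × $489,000 = 126,465.52; R&D 62/2,494 × $489,000 = 12,156.38; Finishing 1,373/2,494 × $489,000 = 269,204.89.
At nearest $50: Machining $81,150; Quality Lab $126,450; R&D $12,150; Finishing $269,200. Sum = $488,950.
Difference $489,000 − $488,950 = +$50 applied to largest allocation (Finishing): Finishing becomes $269,250.

Machining: $81,150 | Quality Lab: $126,450 | R&D: $12,150 | Finishing: $269,250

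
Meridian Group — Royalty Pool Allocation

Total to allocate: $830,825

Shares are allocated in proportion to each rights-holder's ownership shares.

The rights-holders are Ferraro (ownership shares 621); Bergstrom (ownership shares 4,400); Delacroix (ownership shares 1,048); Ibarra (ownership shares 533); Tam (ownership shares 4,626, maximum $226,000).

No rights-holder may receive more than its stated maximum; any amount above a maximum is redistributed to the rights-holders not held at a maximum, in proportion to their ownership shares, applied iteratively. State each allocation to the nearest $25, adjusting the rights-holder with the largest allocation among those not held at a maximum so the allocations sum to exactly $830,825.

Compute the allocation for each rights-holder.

Ferraro: $56,900 | Bergstrom: $403,100 | Delacroix: $96,000 | Ibarra: $48,825 | Tam: $226,000

Total ownership shares = 11,228.
Proportional shares (ignoring caps): Ferraro 45,951.40; Bergstrom 325,581.58; Delacroix 77,547.61; Ibarra 39,439.77; Tam 342,304.64.
Capped: Tam ($226,000); balance $604,825 reallocated over remaining ownership shares 6,602.
Remaining shares: Ferraro 56,891.29 → $56,900; Bergstrom 403,094.52 → $403,100; Delacroix 96,009.78 → $96,000; Ibarra 48,829.40 → $48,825.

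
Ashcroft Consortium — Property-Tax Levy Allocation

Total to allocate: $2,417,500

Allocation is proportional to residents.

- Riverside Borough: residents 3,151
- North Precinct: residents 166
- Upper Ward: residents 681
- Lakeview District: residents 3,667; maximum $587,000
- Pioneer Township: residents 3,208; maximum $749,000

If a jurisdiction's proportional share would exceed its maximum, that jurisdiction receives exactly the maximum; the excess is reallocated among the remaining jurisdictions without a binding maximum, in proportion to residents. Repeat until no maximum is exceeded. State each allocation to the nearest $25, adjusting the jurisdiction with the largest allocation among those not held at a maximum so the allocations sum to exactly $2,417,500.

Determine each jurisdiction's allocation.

Total residents = 10,873.
Pro-rata shares before constraints: Riverside Borough 700,592.52; North Precinct 36,908.40; Upper Ward 151,413.36; Lakeview District 815,319.83; Pioneer Township 713,265.89.
Capped: Lakeview District ($587,000); remaining pool $1,830,500 reallocated over remaining residents 7,206.
Capped: Pioneer Township ($749,000); remaining pool $1,081,500 reallocated over remaining residents 3,998.
Remaining shares: Riverside Borough 852,377.81 → $852,375; North Precinct 44,904.70 → $44,900; Upper Ward 184,217.48 → $184,225.

Riverside Borough: $852,375; North Precinct: $44,900; Upper Ward: $184,225; Lakeview District: $587,000; Pioneer Township: $749,000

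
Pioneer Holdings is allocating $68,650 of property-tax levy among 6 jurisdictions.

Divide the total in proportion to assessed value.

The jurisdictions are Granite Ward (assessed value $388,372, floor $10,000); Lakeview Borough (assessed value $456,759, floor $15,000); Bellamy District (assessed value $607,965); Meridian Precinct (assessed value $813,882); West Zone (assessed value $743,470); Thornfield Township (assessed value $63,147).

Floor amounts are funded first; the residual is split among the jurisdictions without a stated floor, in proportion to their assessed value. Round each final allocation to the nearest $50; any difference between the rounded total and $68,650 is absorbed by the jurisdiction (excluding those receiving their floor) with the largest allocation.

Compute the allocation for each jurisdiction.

Guaranteed amounts: Granite Ward $10,000; Lakeview Borough $15,000. Balance $43,650.
Balance split over remaining assessed value 2,228,464: Bellamy District 11,908.50 → $11,900; Meridian Precinct 15,941.90 → $15,950; West Zone 14,562.71 → $14,550; Thornfield Township 1,236.89 → $1,250.

Granite Ward: $10,000 · Lakeview Borough: $15,000 · Bellamy District: $11,900 · Meridian Precinct: $15,950 · West Zone: $14,550 · Thornfield Township: $1,250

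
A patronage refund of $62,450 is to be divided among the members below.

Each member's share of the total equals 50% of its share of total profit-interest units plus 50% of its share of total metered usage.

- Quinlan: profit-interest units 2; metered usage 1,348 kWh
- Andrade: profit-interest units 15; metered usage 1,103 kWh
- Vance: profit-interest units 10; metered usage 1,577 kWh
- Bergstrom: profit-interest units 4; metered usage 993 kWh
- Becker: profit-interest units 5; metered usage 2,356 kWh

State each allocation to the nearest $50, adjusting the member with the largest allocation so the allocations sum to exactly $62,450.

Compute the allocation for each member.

Quinlan: $7,450; Andrade: $17,700; Vance: $15,350; Bergstrom: $7,650; Becker: $14,300

Profit-interest units total 36; metered usage total 7,377.
Blended shares (50% profit-interest units + 50% metered usage): Quinlan 0.1191; Andrade 0.2831; Vance 0.2458; Bergstrom 0.1229; Becker 0.2291.
Proportional shares: Quinlan 7,440.47; Andrade 17,679.14; Vance 15,348.66; Bergstrom 7,672.57; Becker 14,309.17.
At nearest $50: Quinlan $7,450; Andrade $17,700; Vance $15,350; Bergstrom $7,650; Becker $14,300. Sum = $62,450.
Sum already equals the total — no adjustment.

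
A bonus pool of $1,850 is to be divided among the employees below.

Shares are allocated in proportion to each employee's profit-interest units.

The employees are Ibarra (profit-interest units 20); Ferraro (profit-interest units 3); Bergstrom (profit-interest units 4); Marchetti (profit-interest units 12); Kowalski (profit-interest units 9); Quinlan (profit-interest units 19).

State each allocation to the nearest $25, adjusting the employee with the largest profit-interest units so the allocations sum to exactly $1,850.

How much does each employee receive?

Ibarra: $575 | Ferraro: $75 | Bergstrom: $100 | Marchetti: $325 | Kowalski: $250 | Quinlan: $525

Total profit-interest units = 67.
Pro-rata amounts: Ibarra 20/67 × $1,850 = 552.24; Ferraro 3/67 × $1,850 = 82.84; Bergstrom 4/67 × $1,850 = 110.45; Marchetti 12/67 × $1,850 = 331.34; Kowalski 9/67 × $1,850 = 248.51; Quinlan 19/67 × $1,850 = 524.63.
After rounding ($25): Ibarra $550; Ferraro $75; Bergstrom $100; Marchetti $325; Kowalski $250; Quinlan $525. Sum = $1,825.
Difference $1,850 − $1,825 = +$25 applied to largest profit-interest units (Ibarra): Ibarra becomes $575.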